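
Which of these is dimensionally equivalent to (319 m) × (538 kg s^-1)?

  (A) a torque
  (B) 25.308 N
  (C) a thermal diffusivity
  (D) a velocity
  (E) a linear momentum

(E)

Reference: [m] · [kg·s⁻¹] = kg·m·s⁻¹.
Each option:
  (A) [torque] = kg·m²·s⁻²
  (B) N = kg·m·s⁻²
  (C) [thermal diffusivity] = m²·s⁻¹
  (D) [velocity] = m·s⁻¹
  (E) [linear momentum] = kg·m·s⁻¹  ← same
Only (E) matches kg·m·s⁻¹.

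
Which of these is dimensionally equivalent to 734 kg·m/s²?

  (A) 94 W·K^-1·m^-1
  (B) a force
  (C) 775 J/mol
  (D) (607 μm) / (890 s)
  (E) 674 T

Reference: kg·m·s⁻².
Each option:
  (A) W·m⁻¹·K⁻¹ = J·s⁻¹·m⁻¹·K⁻¹ = kg·m·s⁻³·K⁻¹
  (B) [force] = kg·m·s⁻²  ← same
  (C) J·mol⁻¹ = N·m·mol⁻¹ = kg·m²·s⁻²·mol⁻¹
  (D) [m] / [s] = m·s⁻¹
  (E) T = Wb·m⁻² = kg·s⁻²·A⁻¹
Only (B) matches kg·m·s⁻².

(B)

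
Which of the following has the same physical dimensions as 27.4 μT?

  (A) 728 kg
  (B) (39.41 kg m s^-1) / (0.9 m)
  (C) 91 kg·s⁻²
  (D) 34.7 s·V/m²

(D)

Reference: T = Wb·m⁻² = kg·s⁻²·A⁻¹.
Each option:
  (A) kg
  (B) [kg·m·s⁻¹] / [m] = kg·s⁻¹
  (C) kg·s⁻²
  (D) V·s·m⁻² = J·C⁻¹·s·m⁻² = kg·s⁻²·A⁻¹  ← same
Only (D) matches kg·s⁻²·A⁻¹.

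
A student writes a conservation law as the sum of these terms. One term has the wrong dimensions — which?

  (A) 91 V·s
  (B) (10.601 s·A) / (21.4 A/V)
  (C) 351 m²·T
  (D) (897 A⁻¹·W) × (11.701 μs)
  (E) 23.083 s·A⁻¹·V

(E)

Work out the base dimensions of each:
  (A) V·s = J·C⁻¹·s = kg·m²·s⁻²·A⁻¹
  (B) [s·A] / [kg⁻¹·m⁻²·s³·A²] = kg·m²·s⁻²·A⁻¹
  (C) T·m² = Wb·m⁻²·m² = kg·m²·s⁻²·A⁻¹
  (D) [kg·m²·s⁻³·A⁻¹] · [s] = kg·m²·s⁻²·A⁻¹
  (E) V·s·A⁻¹ = J·C⁻¹·s·A⁻¹ = kg·m²·s⁻²·A⁻²
All reduce to kg·m²·s⁻²·A⁻¹ except (E), which is kg·m²·s⁻²·A⁻².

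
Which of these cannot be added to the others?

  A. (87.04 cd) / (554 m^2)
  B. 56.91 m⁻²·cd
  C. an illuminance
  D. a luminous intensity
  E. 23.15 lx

D.

In SI base units:
  A. [cd] / [m²] = m⁻²·cd
  B. cd·m⁻² = m⁻²·cd
  C. [illuminance] = m⁻²·cd
  D. [luminous intensity] = cd
  E. lx = lm·m⁻² = m⁻²·cd
All reduce to m⁻²·cd except D., which is cd.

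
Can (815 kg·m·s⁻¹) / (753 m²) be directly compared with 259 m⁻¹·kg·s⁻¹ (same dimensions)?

Yes

Work out the base dimensions of each:
  (815 kg·m·s⁻¹) / (753 m²):  [kg·m·s⁻¹] / [m²] = kg·m⁻¹·s⁻¹
  259 m⁻¹·kg·s⁻¹:  kg·m⁻¹·s⁻¹
Both are kg·m⁻¹·s⁻¹, so they have the same dimensions and can be added.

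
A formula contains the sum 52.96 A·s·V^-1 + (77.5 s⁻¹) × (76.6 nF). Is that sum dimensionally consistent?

Reduce each to base SI dimensions:
  52.96 A·s·V^-1:  A·s·V⁻¹ = A·s·(J·C⁻¹)⁻¹ = kg⁻¹·m⁻²·s⁴·A²
  (77.5 s⁻¹) × (76.6 nF):  [s⁻¹] · [kg⁻¹·m⁻²·s⁴·A²] = kg⁻¹·m⁻²·s³·A²
kg⁻¹·m⁻²·s⁴·A² ≠ kg⁻¹·m⁻²·s³·A², so they cannot be added.

No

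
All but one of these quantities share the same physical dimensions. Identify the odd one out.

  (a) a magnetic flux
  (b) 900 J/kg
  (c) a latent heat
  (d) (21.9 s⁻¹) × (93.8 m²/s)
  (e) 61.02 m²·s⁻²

In SI base units:
  (a) [magnetic flux] = kg·m²·s⁻²·A⁻¹
  (b) J·kg⁻¹ = N·m·kg⁻¹ = m²·s⁻²
  (c) [latent heat] = m²·s⁻²
  (d) [s⁻¹] · [m²·s⁻¹] = m²·s⁻²
  (e) m²·s⁻²
All reduce to m²·s⁻² except (a), which is kg·m²·s⁻²·A⁻¹.

(a)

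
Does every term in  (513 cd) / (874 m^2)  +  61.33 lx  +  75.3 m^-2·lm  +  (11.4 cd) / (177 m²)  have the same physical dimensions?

Yes

In SI base units:
  (513 cd) / (874 m^2):  [cd] / [m²] = m⁻²·cd
  61.33 lx:  lx = lm·m⁻² = m⁻²·cd
  75.3 m^-2·lm:  lm·m⁻² = cd·m⁻² = m⁻²·cd
  (11.4 cd) / (177 m²):  [cd] / [m²] = m⁻²·cd
Every term reduces to m⁻²·cd.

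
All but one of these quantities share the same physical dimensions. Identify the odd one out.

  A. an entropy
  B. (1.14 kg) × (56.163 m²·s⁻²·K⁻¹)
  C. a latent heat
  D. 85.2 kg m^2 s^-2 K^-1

Work out the base dimensions of each:
  A. [entropy] = kg·m²·s⁻²·K⁻¹
  B. [kg] · [m²·s⁻²·K⁻¹] = kg·m²·s⁻²·K⁻¹
  C. [latent heat] = m²·s⁻²
  D. kg·m²·s⁻²·K⁻¹
All reduce to kg·m²·s⁻²·K⁻¹ except C., which is m²·s⁻².

C.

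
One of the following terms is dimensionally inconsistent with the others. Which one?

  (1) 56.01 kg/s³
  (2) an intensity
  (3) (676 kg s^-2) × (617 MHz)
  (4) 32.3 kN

Work out the base dimensions of each:
  (1) kg·s⁻³
  (2) [intensity] = kg·s⁻³
  (3) [kg·s⁻²] · [s⁻¹] = kg·s⁻³
  (4) N = kg·m·s⁻²
All reduce to kg·s⁻³ except (4), which is kg·m·s⁻².

(4)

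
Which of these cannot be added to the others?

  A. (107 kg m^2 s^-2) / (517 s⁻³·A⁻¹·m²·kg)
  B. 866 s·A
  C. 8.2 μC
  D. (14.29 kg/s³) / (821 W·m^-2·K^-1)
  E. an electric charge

In SI base units:
  A. [kg·m²·s⁻²] / [kg·m²·s⁻³·A⁻¹] = s·A
  B. s·A
  C. C = s·A
  D. [kg·s⁻³] / [kg·s⁻³·K⁻¹] = K
  E. [electric charge] = s·A
All reduce to s·A except D., which is K.

D.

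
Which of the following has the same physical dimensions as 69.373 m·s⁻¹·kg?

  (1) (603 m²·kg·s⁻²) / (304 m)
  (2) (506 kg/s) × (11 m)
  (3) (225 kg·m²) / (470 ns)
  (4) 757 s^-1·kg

Reference: kg·m·s⁻¹.
Each option:
  (1) [kg·m²·s⁻²] / [m] = kg·m·s⁻²
  (2) [kg·s⁻¹] · [m] = kg·m·s⁻¹  ← same
  (3) [kg·m²] / [s] = kg·m²·s⁻¹
  (4) kg·s⁻¹
Only (2) matches kg·m·s⁻¹.

(2)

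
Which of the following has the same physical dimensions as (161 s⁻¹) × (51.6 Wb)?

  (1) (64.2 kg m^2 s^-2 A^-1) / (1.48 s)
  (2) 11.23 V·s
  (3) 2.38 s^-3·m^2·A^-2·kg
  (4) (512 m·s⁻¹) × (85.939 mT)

Reference: [s⁻¹] · [kg·m²·s⁻²·A⁻¹] = kg·m²·s⁻³·A⁻¹.
Each option:
  (1) [kg·m²·s⁻²·A⁻¹] / [s] = kg·m²·s⁻³·A⁻¹  ← same
  (2) V·s = J·C⁻¹·s = kg·m²·s⁻²·A⁻¹
  (3) kg·m²·s⁻³·A⁻²
  (4) [m·s⁻¹] · [kg·s⁻²·A⁻¹] = kg·m·s⁻³·A⁻¹
Only (1) matches kg·m²·s⁻³·A⁻¹.

(1)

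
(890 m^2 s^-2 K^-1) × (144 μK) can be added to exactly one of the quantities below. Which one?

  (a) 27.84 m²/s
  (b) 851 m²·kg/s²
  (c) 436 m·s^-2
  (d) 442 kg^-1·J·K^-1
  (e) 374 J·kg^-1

(e)

Reference: [m²·s⁻²·K⁻¹] · [K] = m²·s⁻².
Each option:
  (a) m²·s⁻¹
  (b) kg·m²·s⁻²
  (c) m·s⁻²
  (d) J·kg⁻¹·K⁻¹ = N·m·kg⁻¹·K⁻¹ = m²·s⁻²·K⁻¹
  (e) J·kg⁻¹ = N·m·kg⁻¹ = m²·s⁻²  ← same
Only (e) matches m²·s⁻².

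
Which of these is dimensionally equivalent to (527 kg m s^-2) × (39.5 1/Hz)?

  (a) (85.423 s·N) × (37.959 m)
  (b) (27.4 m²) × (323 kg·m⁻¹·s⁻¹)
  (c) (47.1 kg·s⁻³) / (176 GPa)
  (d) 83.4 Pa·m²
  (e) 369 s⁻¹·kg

Reference: [kg·m·s⁻²] · [s] = kg·m·s⁻¹.
Each option:
  (a) [kg·m·s⁻¹] · [m] = kg·m²·s⁻¹
  (b) [m²] · [kg·m⁻¹·s⁻¹] = kg·m·s⁻¹  ← same
  (c) [kg·s⁻³] / [kg·m⁻¹·s⁻²] = m·s⁻¹
  (d) Pa·m² = N·m⁻²·m² = kg·m·s⁻²
  (e) kg·s⁻¹
Only (b) matches kg·m·s⁻¹.

(b)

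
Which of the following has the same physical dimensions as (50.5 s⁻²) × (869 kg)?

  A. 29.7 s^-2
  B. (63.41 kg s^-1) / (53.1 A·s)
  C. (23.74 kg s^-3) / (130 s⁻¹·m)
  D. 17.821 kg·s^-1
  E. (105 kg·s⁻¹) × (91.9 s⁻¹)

E.

Reference: [s⁻²] · [kg] = kg·s⁻².
Each option:
  A. s⁻²
  B. [kg·s⁻¹] / [s·A] = kg·s⁻²·A⁻¹
  C. [kg·s⁻³] / [m·s⁻¹] = kg·m⁻¹·s⁻²
  D. kg·s⁻¹
  E. [kg·s⁻¹] · [s⁻¹] = kg·s⁻²  ← same
Only E. matches kg·s⁻².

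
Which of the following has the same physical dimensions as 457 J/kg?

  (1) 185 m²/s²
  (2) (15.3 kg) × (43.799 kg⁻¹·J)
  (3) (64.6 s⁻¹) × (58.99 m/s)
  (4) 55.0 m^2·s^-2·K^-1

Reference: J·kg⁻¹ = N·m·kg⁻¹ = m²·s⁻².
Each option:
  (1) m²·s⁻²  ← same
  (2) [kg] · [m²·s⁻²] = kg·m²·s⁻²
  (3) [s⁻¹] · [m·s⁻¹] = m·s⁻²
  (4) m²·s⁻²·K⁻¹
Only (1) matches m²·s⁻².

(1)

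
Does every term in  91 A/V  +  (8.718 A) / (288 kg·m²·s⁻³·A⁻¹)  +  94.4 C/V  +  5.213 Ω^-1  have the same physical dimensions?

Reduce each to base SI dimensions:
  91 A/V:  A·V⁻¹ = A·(J·C⁻¹)⁻¹ = kg⁻¹·m⁻²·s³·A²
  (8.718 A) / (288 kg·m²·s⁻³·A⁻¹):  [A] / [kg·m²·s⁻³·A⁻¹] = kg⁻¹·m⁻²·s³·A²
  94.4 C/V:  C·V⁻¹ = s·A·(J·C⁻¹)⁻¹ = kg⁻¹·m⁻²·s⁴·A²
  5.213 Ω^-1:  Ω⁻¹ = (V·A⁻¹)⁻¹ = kg⁻¹·m⁻²·s³·A²
The terms do not share a single dimension (kg⁻¹·m⁻²·s³·A² vs kg⁻¹·m⁻²·s⁴·A²).

No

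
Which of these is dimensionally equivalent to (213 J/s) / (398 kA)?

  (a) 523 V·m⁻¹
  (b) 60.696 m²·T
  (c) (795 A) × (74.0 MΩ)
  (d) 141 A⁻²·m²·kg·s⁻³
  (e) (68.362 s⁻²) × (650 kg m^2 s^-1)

(c)

Reference: [kg·m²·s⁻³] / [A] = kg·m²·s⁻³·A⁻¹.
Each option:
  (a) V·m⁻¹ = J·C⁻¹·m⁻¹ = kg·m·s⁻³·A⁻¹
  (b) T·m² = Wb·m⁻²·m² = kg·m²·s⁻²·A⁻¹
  (c) [A] · [kg·m²·s⁻³·A⁻²] = kg·m²·s⁻³·A⁻¹  ← same
  (d) kg·m²·s⁻³·A⁻²
  (e) [s⁻²] · [kg·m²·s⁻¹] = kg·m²·s⁻³
Only (c) matches kg·m²·s⁻³·A⁻¹.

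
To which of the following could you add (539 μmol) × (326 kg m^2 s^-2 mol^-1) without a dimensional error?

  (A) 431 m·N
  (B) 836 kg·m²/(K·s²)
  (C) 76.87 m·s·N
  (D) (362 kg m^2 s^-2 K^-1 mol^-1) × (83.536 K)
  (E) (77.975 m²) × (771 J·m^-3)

Reference: [mol] · [kg·m²·s⁻²·mol⁻¹] = kg·m²·s⁻².
Each option:
  (A) N·m = kg·m·s⁻²·m = kg·m²·s⁻²  ← same
  (B) kg·m²·s⁻²·K⁻¹
  (C) N·m·s = kg·m·s⁻²·m·s = kg·m²·s⁻¹
  (D) [kg·m²·s⁻²·K⁻¹·mol⁻¹] · [K] = kg·m²·s⁻²·mol⁻¹
  (E) [m²] · [kg·m⁻¹·s⁻²] = kg·m·s⁻²
Only (A) matches kg·m²·s⁻².

(A)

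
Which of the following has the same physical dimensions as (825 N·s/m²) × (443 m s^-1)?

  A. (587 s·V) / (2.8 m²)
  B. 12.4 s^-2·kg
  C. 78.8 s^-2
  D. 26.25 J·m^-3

B.

Reference: [kg·m⁻¹·s⁻¹] · [m·s⁻¹] = kg·s⁻².
Each option:
  A. [kg·m²·s⁻²·A⁻¹] / [m²] = kg·s⁻²·A⁻¹
  B. kg·s⁻²  ← same
  C. s⁻²
  D. J·m⁻³ = N·m·m⁻³ = kg·m⁻¹·s⁻²
Only B. matches kg·s⁻².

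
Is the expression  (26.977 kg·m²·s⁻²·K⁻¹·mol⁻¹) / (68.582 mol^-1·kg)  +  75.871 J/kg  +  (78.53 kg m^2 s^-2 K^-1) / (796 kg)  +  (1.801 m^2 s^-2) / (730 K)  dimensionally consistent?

No

Expand each in SI base units:
  (26.977 kg·m²·s⁻²·K⁻¹·mol⁻¹) / (68.582 mol^-1·kg):  [kg·m²·s⁻²·K⁻¹·mol⁻¹] / [kg·mol⁻¹] = m²·s⁻²·K⁻¹
  75.871 J/kg:  J·kg⁻¹ = N·m·kg⁻¹ = m²·s⁻²
  (78.53 kg m^2 s^-2 K^-1) / (796 kg):  [kg·m²·s⁻²·K⁻¹] / [kg] = m²·s⁻²·K⁻¹
  (1.801 m^2 s^-2) / (730 K):  [m²·s⁻²] / [K] = m²·s⁻²·K⁻¹
The terms do not share a single dimension (m²·s⁻² vs m²·s⁻²·K⁻¹).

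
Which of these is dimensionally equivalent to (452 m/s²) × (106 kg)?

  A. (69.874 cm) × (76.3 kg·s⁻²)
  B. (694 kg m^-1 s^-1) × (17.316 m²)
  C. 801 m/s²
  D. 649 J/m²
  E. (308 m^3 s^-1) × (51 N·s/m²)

A.

Reference: [m·s⁻²] · [kg] = kg·m·s⁻².
Each option:
  A. [m] · [kg·s⁻²] = kg·m·s⁻²  ← same
  B. [kg·m⁻¹·s⁻¹] · [m²] = kg·m·s⁻¹
  C. m·s⁻²
  D. J·m⁻² = N·m·m⁻² = kg·s⁻²
  E. [m³·s⁻¹] · [kg·m⁻¹·s⁻¹] = kg·m²·s⁻²
Only A. matches kg·m·s⁻².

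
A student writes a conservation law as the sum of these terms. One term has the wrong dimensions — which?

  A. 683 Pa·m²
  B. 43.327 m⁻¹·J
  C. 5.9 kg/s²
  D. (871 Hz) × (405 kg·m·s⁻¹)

In SI base units:
  A. Pa·m² = N·m⁻²·m² = kg·m·s⁻²
  B. J·m⁻¹ = N·m·m⁻¹ = kg·m·s⁻²
  C. kg·s⁻²
  D. [s⁻¹] · [kg·m·s⁻¹] = kg·m·s⁻²
All reduce to kg·m·s⁻² except C., which is kg·s⁻².

C.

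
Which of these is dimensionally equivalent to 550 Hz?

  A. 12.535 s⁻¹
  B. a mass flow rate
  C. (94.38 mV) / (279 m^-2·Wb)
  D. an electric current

A.

Reference: Hz = s⁻¹.
Each option:
  A. s⁻¹  ← same
  B. [mass flow rate] = kg·s⁻¹
  C. [kg·m²·s⁻³·A⁻¹] / [kg·s⁻²·A⁻¹] = m²·s⁻¹
  D. [electric current] = A
Only A. matches s⁻¹.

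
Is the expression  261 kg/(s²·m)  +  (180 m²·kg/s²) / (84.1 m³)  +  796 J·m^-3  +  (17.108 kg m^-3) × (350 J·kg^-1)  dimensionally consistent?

Yes

Expand each in SI base units:
  261 kg/(s²·m):  kg·m⁻¹·s⁻²
  (180 m²·kg/s²) / (84.1 m³):  [kg·m²·s⁻²] / [m³] = kg·m⁻¹·s⁻²
  796 J·m^-3:  J·m⁻³ = N·m·m⁻³ = kg·m⁻¹·s⁻²
  (17.108 kg m^-3) × (350 J·kg^-1):  [kg·m⁻³] · [m²·s⁻²] = kg·m⁻¹·s⁻²
Every term reduces to kg·m⁻¹·s⁻².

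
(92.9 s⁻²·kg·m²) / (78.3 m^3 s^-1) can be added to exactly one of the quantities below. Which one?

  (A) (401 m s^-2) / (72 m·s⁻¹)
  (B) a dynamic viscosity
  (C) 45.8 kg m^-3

(B)

Reference: [kg·m²·s⁻²] / [m³·s⁻¹] = kg·m⁻¹·s⁻¹.
Each option:
  (A) [m·s⁻²] / [m·s⁻¹] = s⁻¹
  (B) [dynamic viscosity] = kg·m⁻¹·s⁻¹  ← same
  (C) kg·m⁻³
Only (B) matches kg·m⁻¹·s⁻¹.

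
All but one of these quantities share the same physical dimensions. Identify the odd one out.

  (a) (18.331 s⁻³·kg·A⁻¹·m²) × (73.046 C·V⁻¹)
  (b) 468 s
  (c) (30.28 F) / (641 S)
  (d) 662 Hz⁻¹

(a)

Work out the base dimensions of each:
  (a) [kg·m²·s⁻³·A⁻¹] · [kg⁻¹·m⁻²·s⁴·A²] = s·A
  (b) s
  (c) [kg⁻¹·m⁻²·s⁴·A²] / [kg⁻¹·m⁻²·s³·A²] = s
  (d) Hz⁻¹ = (s⁻¹)⁻¹ = s
All reduce to s except (a), which is s·A.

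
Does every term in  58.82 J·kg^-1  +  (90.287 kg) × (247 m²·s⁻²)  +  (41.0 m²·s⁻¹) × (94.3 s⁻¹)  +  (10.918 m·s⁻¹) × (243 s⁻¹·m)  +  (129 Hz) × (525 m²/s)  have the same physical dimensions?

No

Expand each in SI base units:
  58.82 J·kg^-1:  J·kg⁻¹ = N·m·kg⁻¹ = m²·s⁻²
  (90.287 kg) × (247 m²·s⁻²):  [kg] · [m²·s⁻²] = kg·m²·s⁻²
  (41.0 m²·s⁻¹) × (94.3 s⁻¹):  [m²·s⁻¹] · [s⁻¹] = m²·s⁻²
  (10.918 m·s⁻¹) × (243 s⁻¹·m):  [m·s⁻¹] · [m·s⁻¹] = m²·s⁻²
  (129 Hz) × (525 m²/s):  [s⁻¹] · [m²·s⁻¹] = m²·s⁻²
The terms do not share a single dimension (kg·m²·s⁻² vs m²·s⁻²).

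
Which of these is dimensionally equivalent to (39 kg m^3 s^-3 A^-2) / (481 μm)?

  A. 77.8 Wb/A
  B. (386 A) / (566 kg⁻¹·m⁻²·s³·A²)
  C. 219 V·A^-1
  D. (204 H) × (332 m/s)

Reference: [kg·m³·s⁻³·A⁻²] / [m] = kg·m²·s⁻³·A⁻².
Each option:
  A. Wb·A⁻¹ = V·s·A⁻¹ = kg·m²·s⁻²·A⁻²
  B. [A] / [kg⁻¹·m⁻²·s³·A²] = kg·m²·s⁻³·A⁻¹
  C. V·A⁻¹ = J·C⁻¹·A⁻¹ = kg·m²·s⁻³·A⁻²  ← same
  D. [kg·m²·s⁻²·A⁻²] · [m·s⁻¹] = kg·m³·s⁻³·A⁻²
Only C. matches kg·m²·s⁻³·A⁻².

C.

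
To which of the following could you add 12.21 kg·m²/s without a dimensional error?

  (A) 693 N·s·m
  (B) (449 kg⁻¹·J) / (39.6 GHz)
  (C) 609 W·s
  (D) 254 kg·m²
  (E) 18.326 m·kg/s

(A)

Reference: kg·m²·s⁻¹.
Each option:
  (A) N·m·s = kg·m·s⁻²·m·s = kg·m²·s⁻¹  ← same
  (B) [m²·s⁻²] / [s⁻¹] = m²·s⁻¹
  (C) W·s = J·s⁻¹·s = kg·m²·s⁻²
  (D) kg·m²
  (E) kg·m·s⁻¹
Only (A) matches kg·m²·s⁻¹.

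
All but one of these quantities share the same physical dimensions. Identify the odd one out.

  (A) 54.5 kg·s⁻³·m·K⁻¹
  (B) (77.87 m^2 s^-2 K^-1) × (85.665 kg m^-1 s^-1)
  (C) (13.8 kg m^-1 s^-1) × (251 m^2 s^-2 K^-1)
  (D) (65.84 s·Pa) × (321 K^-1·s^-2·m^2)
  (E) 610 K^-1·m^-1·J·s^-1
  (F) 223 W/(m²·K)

Reduce each to base SI dimensions:
  (A) kg·m·s⁻³·K⁻¹
  (B) [m²·s⁻²·K⁻¹] · [kg·m⁻¹·s⁻¹] = kg·m·s⁻³·K⁻¹
  (C) [kg·m⁻¹·s⁻¹] · [m²·s⁻²·K⁻¹] = kg·m·s⁻³·K⁻¹
  (D) [kg·m⁻¹·s⁻¹] · [m²·s⁻²·K⁻¹] = kg·m·s⁻³·K⁻¹
  (E) J·s⁻¹·m⁻¹·K⁻¹ = N·m·s⁻¹·m⁻¹·K⁻¹ = kg·m·s⁻³·K⁻¹
  (F) W·m⁻²·K⁻¹ = J·s⁻¹·m⁻²·K⁻¹ = kg·s⁻³·K⁻¹
All reduce to kg·m·s⁻³·K⁻¹ except (F), which is kg·s⁻³·K⁻¹.

(F)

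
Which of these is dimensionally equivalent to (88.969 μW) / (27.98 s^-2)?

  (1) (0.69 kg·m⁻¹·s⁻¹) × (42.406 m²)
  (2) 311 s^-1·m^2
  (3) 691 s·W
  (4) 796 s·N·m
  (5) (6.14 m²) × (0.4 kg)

Reference: [kg·m²·s⁻³] / [s⁻²] = kg·m²·s⁻¹.
Each option:
  (1) [kg·m⁻¹·s⁻¹] · [m²] = kg·m·s⁻¹
  (2) m²·s⁻¹
  (3) W·s = J·s⁻¹·s = kg·m²·s⁻²
  (4) N·m·s = kg·m·s⁻²·m·s = kg·m²·s⁻¹  ← same
  (5) [m²] · [kg] = kg·m²
Only (4) matches kg·m²·s⁻¹.

(4)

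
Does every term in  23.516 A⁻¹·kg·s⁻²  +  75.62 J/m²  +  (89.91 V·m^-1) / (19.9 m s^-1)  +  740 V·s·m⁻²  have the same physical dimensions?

Dimensions:
  23.516 A⁻¹·kg·s⁻²:  kg·s⁻²·A⁻¹
  75.62 J/m²:  J·m⁻² = N·m·m⁻² = kg·s⁻²
  (89.91 V·m^-1) / (19.9 m s^-1):  [kg·m·s⁻³·A⁻¹] / [m·s⁻¹] = kg·s⁻²·A⁻¹
  740 V·s·m⁻²:  V·s·m⁻² = J·C⁻¹·s·m⁻² = kg·s⁻²·A⁻¹
The terms do not share a single dimension (kg·s⁻² vs kg·s⁻²·A⁻¹).

No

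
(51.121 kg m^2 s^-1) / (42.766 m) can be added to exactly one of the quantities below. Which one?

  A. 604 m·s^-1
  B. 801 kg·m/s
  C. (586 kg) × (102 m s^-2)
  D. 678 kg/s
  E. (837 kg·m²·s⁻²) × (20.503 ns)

B.

Reference: [kg·m²·s⁻¹] / [m] = kg·m·s⁻¹.
Each option:
  A. m·s⁻¹
  B. kg·m·s⁻¹  ← same
  C. [kg] · [m·s⁻²] = kg·m·s⁻²
  D. kg·s⁻¹
  E. [kg·m²·s⁻²] · [s] = kg·m²·s⁻¹
Only B. matches kg·m·s⁻¹.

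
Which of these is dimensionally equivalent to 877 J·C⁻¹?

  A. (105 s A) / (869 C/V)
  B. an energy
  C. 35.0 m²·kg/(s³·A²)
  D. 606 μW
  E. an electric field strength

A.

Reference: J·C⁻¹ = N·m·(s·A)⁻¹ = kg·m²·s⁻³·A⁻¹.
Each option:
  A. [s·A] / [kg⁻¹·m⁻²·s⁴·A²] = kg·m²·s⁻³·A⁻¹  ← same
  B. [energy] = kg·m²·s⁻²
  C. kg·m²·s⁻³·A⁻²
  D. W = J·s⁻¹ = kg·m²·s⁻³
  E. [electric field strength] = kg·m·s⁻³·A⁻¹
Only A. matches kg·m²·s⁻³·A⁻¹.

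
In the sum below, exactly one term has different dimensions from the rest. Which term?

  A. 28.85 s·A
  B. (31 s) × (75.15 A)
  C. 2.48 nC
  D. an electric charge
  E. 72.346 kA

E.

Work out the base dimensions of each:
  A. A·s = s·A
  B. [s] · [A] = s·A
  C. C = s·A
  D. [electric charge] = s·A
  E. A
All reduce to s·A except E., which is A.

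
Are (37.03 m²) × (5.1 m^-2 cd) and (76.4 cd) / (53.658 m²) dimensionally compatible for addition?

In SI base units:
  (37.03 m²) × (5.1 m^-2 cd):  [m²] · [m⁻²·cd] = cd
  (76.4 cd) / (53.658 m²):  [cd] / [m²] = m⁻²·cd
cd ≠ m⁻²·cd, so they cannot be added.

No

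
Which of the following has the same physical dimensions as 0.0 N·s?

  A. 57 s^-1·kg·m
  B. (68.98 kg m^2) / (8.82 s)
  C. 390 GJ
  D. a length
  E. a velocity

A.

Reference: N·s = kg·m·s⁻²·s = kg·m·s⁻¹.
Each option:
  A. kg·m·s⁻¹  ← same
  B. [kg·m²] / [s] = kg·m²·s⁻¹
  C. J = N·m = kg·m²·s⁻²
  D. [length] = m
  E. [velocity] = m·s⁻¹
Only A. matches kg·m·s⁻¹.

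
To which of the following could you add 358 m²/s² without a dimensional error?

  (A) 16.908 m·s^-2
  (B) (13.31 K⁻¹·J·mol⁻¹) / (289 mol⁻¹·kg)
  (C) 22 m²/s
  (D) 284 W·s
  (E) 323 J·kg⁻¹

(E)

Reference: m²·s⁻².
Each option:
  (A) m·s⁻²
  (B) [kg·m²·s⁻²·K⁻¹·mol⁻¹] / [kg·mol⁻¹] = m²·s⁻²·K⁻¹
  (C) m²·s⁻¹
  (D) W·s = J·s⁻¹·s = kg·m²·s⁻²
  (E) J·kg⁻¹ = N·m·kg⁻¹ = m²·s⁻²  ← same
Only (E) matches m²·s⁻².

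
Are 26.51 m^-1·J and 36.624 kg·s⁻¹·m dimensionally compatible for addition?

No

Dimensions:
  26.51 m^-1·J:  J·m⁻¹ = N·m·m⁻¹ = kg·m·s⁻²
  36.624 kg·s⁻¹·m:  kg·m·s⁻¹
kg·m·s⁻² ≠ kg·m·s⁻¹, so they cannot be added.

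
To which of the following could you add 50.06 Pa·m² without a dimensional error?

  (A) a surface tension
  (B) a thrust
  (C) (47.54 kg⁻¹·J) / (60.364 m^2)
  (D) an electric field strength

(B)

Reference: Pa·m² = N·m⁻²·m² = kg·m·s⁻².
Each option:
  (A) [surface tension] = kg·s⁻²
  (B) [thrust] = kg·m·s⁻²  ← same
  (C) [m²·s⁻²] / [m²] = s⁻²
  (D) [electric field strength] = kg·m·s⁻³·A⁻¹
Only (B) matches kg·m·s⁻².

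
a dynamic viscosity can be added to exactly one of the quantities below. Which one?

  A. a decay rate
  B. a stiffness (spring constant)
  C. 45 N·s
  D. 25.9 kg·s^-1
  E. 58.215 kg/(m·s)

Reference: [dynamic viscosity] = kg·m⁻¹·s⁻¹.
Each option:
  A. [decay rate] = s⁻¹
  B. [stiffness (spring constant)] = kg·s⁻²
  C. N·s = kg·m·s⁻²·s = kg·m·s⁻¹
  D. kg·s⁻¹
  E. kg·m⁻¹·s⁻¹  ← same
Only E. matches kg·m⁻¹·s⁻¹.

E.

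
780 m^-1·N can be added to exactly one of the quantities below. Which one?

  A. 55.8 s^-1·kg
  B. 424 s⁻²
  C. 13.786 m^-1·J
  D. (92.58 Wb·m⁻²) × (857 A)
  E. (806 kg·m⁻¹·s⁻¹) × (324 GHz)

Reference: N·m⁻¹ = kg·m·s⁻²·m⁻¹ = kg·s⁻².
Each option:
  A. kg·s⁻¹
  B. s⁻²
  C. J·m⁻¹ = N·m·m⁻¹ = kg·m·s⁻²
  D. [kg·s⁻²·A⁻¹] · [A] = kg·s⁻²  ← same
  E. [kg·m⁻¹·s⁻¹] · [s⁻¹] = kg·m⁻¹·s⁻²
Only D. matches kg·s⁻².

D.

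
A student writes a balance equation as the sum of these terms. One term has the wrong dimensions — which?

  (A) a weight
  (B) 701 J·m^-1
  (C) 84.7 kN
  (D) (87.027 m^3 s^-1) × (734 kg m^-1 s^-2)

Dimensions:
  (A) [weight] = kg·m·s⁻²
  (B) J·m⁻¹ = N·m·m⁻¹ = kg·m·s⁻²
  (C) N = kg·m·s⁻²
  (D) [m³·s⁻¹] · [kg·m⁻¹·s⁻²] = kg·m²·s⁻³
All reduce to kg·m·s⁻² except (D), which is kg·m²·s⁻³.

(D)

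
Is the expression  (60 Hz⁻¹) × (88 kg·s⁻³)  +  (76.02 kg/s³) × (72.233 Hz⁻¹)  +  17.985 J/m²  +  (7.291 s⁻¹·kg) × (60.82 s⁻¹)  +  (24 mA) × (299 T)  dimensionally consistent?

Dimensions:
  (60 Hz⁻¹) × (88 kg·s⁻³):  [s] · [kg·s⁻³] = kg·s⁻²
  (76.02 kg/s³) × (72.233 Hz⁻¹):  [kg·s⁻³] · [s] = kg·s⁻²
  17.985 J/m²:  J·m⁻² = N·m·m⁻² = kg·s⁻²
  (7.291 s⁻¹·kg) × (60.82 s⁻¹):  [kg·s⁻¹] · [s⁻¹] = kg·s⁻²
  (24 mA) × (299 T):  [A] · [kg·s⁻²·A⁻¹] = kg·s⁻²
Every term reduces to kg·s⁻².

Yes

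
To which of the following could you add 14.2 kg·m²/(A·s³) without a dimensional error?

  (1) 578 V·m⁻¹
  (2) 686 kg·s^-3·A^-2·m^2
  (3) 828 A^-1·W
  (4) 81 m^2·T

(3)

Reference: kg·m²·s⁻³·A⁻¹.
Each option:
  (1) V·m⁻¹ = J·C⁻¹·m⁻¹ = kg·m·s⁻³·A⁻¹
  (2) kg·m²·s⁻³·A⁻²
  (3) W·A⁻¹ = J·s⁻¹·A⁻¹ = kg·m²·s⁻³·A⁻¹  ← same
  (4) T·m² = Wb·m⁻²·m² = kg·m²·s⁻²·A⁻¹
Only (3) matches kg·m²·s⁻³·A⁻¹.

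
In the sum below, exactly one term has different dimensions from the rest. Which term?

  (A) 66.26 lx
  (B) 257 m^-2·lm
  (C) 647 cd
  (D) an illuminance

In SI base units:
  (A) lx = lm·m⁻² = m⁻²·cd
  (B) lm·m⁻² = cd·m⁻² = m⁻²·cd
  (C) cd
  (D) [illuminance] = m⁻²·cd
All reduce to m⁻²·cd except (C), which is cd.

(C)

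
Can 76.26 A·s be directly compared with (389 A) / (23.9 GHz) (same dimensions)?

Dimensions:
  76.26 A·s:  A·s = s·A
  (389 A) / (23.9 GHz):  [A] / [s⁻¹] = s·A
Both are s·A, so they have the same dimensions and can be added.

Yes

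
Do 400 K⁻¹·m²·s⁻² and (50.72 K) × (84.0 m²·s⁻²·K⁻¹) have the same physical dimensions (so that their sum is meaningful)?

In SI base units:
  400 K⁻¹·m²·s⁻²:  m²·s⁻²·K⁻¹
  (50.72 K) × (84.0 m²·s⁻²·K⁻¹):  [K] · [m²·s⁻²·K⁻¹] = m²·s⁻²
m²·s⁻²·K⁻¹ ≠ m²·s⁻², so they cannot be added.

No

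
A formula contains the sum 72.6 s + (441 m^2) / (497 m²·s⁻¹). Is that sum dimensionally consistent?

Yes

In SI base units:
  72.6 s:  s
  (441 m^2) / (497 m²·s⁻¹):  [m²] / [m²·s⁻¹] = s
Both are s, so they have the same dimensions and can be added.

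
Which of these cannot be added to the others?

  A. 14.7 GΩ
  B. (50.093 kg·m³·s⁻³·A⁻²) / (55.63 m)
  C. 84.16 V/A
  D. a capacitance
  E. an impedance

D.

Work out the base dimensions of each:
  A. Ω = V·A⁻¹ = kg·m²·s⁻³·A⁻²
  B. [kg·m³·s⁻³·A⁻²] / [m] = kg·m²·s⁻³·A⁻²
  C. V·A⁻¹ = J·C⁻¹·A⁻¹ = kg·m²·s⁻³·A⁻²
  D. [capacitance] = kg⁻¹·m⁻²·s⁴·A²
  E. [impedance] = kg·m²·s⁻³·A⁻²
All reduce to kg·m²·s⁻³·A⁻² except D., which is kg⁻¹·m⁻²·s⁴·A².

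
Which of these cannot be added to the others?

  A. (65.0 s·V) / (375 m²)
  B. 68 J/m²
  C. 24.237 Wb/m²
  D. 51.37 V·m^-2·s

B.

Expand each in SI base units:
  A. [kg·m²·s⁻²·A⁻¹] / [m²] = kg·s⁻²·A⁻¹
  B. J·m⁻² = N·m·m⁻² = kg·s⁻²
  C. Wb·m⁻² = V·s·m⁻² = kg·s⁻²·A⁻¹
  D. V·s·m⁻² = J·C⁻¹·s·m⁻² = kg·s⁻²·A⁻¹
All reduce to kg·s⁻²·A⁻¹ except B., which is kg·s⁻².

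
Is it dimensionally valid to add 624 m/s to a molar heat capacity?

Dimensions:
  624 m/s:  m·s⁻¹
  a molar heat capacity:  [molar heat capacity] = kg·m²·s⁻²·K⁻¹·mol⁻¹
m·s⁻¹ ≠ kg·m²·s⁻²·K⁻¹·mol⁻¹, so they cannot be added.

No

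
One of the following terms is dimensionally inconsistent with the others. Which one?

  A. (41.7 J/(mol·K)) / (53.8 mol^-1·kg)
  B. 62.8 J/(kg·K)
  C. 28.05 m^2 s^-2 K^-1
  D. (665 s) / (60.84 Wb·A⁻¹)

Work out the base dimensions of each:
  A. [kg·m²·s⁻²·K⁻¹·mol⁻¹] / [kg·mol⁻¹] = m²·s⁻²·K⁻¹
  B. J·kg⁻¹·K⁻¹ = N·m·kg⁻¹·K⁻¹ = m²·s⁻²·K⁻¹
  C. m²·s⁻²·K⁻¹
  D. [s] / [kg·m²·s⁻²·A⁻²] = kg⁻¹·m⁻²·s³·A²
All reduce to m²·s⁻²·K⁻¹ except D., which is kg⁻¹·m⁻²·s³·A².

D.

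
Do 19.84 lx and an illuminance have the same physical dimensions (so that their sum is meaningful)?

In SI base units:
  19.84 lx:  lx = lm·m⁻² = m⁻²·cd
  an illuminance:  [illuminance] = m⁻²·cd
Both are m⁻²·cd, so they have the same dimensions and can be added.

Yes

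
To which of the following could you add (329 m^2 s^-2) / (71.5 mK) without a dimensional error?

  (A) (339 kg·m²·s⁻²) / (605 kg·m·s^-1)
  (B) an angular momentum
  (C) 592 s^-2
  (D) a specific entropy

Reference: [m²·s⁻²] / [K] = m²·s⁻²·K⁻¹.
Each option:
  (A) [kg·m²·s⁻²] / [kg·m·s⁻¹] = m·s⁻¹
  (B) [angular momentum] = kg·m²·s⁻¹
  (C) s⁻²
  (D) [specific entropy] = m²·s⁻²·K⁻¹  ← same
Only (D) matches m²·s⁻²·K⁻¹.

(D)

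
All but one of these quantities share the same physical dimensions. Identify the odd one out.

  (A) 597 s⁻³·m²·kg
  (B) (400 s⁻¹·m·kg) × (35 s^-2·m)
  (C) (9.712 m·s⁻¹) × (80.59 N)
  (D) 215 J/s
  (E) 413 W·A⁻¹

In SI base units:
  (A) kg·m²·s⁻³
  (B) [kg·m·s⁻¹] · [m·s⁻²] = kg·m²·s⁻³
  (C) [m·s⁻¹] · [kg·m·s⁻²] = kg·m²·s⁻³
  (D) J·s⁻¹ = N·m·s⁻¹ = kg·m²·s⁻³
  (E) W·A⁻¹ = J·s⁻¹·A⁻¹ = kg·m²·s⁻³·A⁻¹
All reduce to kg·m²·s⁻³ except (E), which is kg·m²·s⁻³·A⁻¹.

(E)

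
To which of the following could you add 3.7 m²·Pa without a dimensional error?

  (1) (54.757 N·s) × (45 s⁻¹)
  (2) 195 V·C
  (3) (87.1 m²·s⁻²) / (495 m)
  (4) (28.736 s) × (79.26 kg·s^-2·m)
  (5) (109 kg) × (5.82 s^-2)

Reference: Pa·m² = N·m⁻²·m² = kg·m·s⁻².
Each option:
  (1) [kg·m·s⁻¹] · [s⁻¹] = kg·m·s⁻²  ← same
  (2) C·V = s·A·J·C⁻¹ = kg·m²·s⁻²
  (3) [m²·s⁻²] / [m] = m·s⁻²
  (4) [s] · [kg·m·s⁻²] = kg·m·s⁻¹
  (5) [kg] · [s⁻²] = kg·s⁻²
Only (1) matches kg·m·s⁻².

(1)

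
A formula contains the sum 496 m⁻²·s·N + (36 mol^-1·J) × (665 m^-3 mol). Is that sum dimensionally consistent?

No

Expand each in SI base units:
  496 m⁻²·s·N:  N·s·m⁻² = kg·m·s⁻²·s·m⁻² = kg·m⁻¹·s⁻¹
  (36 mol^-1·J) × (665 m^-3 mol):  [kg·m²·s⁻²·mol⁻¹] · [m⁻³·mol] = kg·m⁻¹·s⁻²
kg·m⁻¹·s⁻¹ ≠ kg·m⁻¹·s⁻², so they cannot be added.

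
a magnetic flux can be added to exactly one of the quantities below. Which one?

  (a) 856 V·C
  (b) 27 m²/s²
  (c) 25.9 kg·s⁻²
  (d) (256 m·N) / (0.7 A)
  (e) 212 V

Reference: [magnetic flux] = kg·m²·s⁻²·A⁻¹.
Each option:
  (a) C·V = s·A·J·C⁻¹ = kg·m²·s⁻²
  (b) m²·s⁻²
  (c) kg·s⁻²
  (d) [kg·m²·s⁻²] / [A] = kg·m²·s⁻²·A⁻¹  ← same
  (e) V = J·C⁻¹ = kg·m²·s⁻³·A⁻¹
Only (d) matches kg·m²·s⁻²·A⁻¹.

(d)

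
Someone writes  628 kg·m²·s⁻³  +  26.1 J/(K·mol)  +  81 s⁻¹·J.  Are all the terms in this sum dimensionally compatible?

Dimensions:
  628 kg·m²·s⁻³:  kg·m²·s⁻³
  26.1 J/(K·mol):  J·mol⁻¹·K⁻¹ = N·m·mol⁻¹·K⁻¹ = kg·m²·s⁻²·K⁻¹·mol⁻¹
  81 s⁻¹·J:  J·s⁻¹ = N·m·s⁻¹ = kg·m²·s⁻³
The terms do not share a single dimension (kg·m²·s⁻²·K⁻¹·mol⁻¹ vs kg·m²·s⁻³).

No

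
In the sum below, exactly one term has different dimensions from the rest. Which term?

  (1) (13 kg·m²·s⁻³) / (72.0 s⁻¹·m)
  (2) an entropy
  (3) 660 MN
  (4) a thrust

Dimensions:
  (1) [kg·m²·s⁻³] / [m·s⁻¹] = kg·m·s⁻²
  (2) [entropy] = kg·m²·s⁻²·K⁻¹
  (3) N = kg·m·s⁻²
  (4) [thrust] = kg·m·s⁻²
All reduce to kg·m·s⁻² except (2), which is kg·m²·s⁻²·K⁻¹.

(2)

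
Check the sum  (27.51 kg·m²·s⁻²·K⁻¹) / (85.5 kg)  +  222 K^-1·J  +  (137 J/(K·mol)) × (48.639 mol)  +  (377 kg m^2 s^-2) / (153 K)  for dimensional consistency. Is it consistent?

In SI base units:
  (27.51 kg·m²·s⁻²·K⁻¹) / (85.5 kg):  [kg·m²·s⁻²·K⁻¹] / [kg] = m²·s⁻²·K⁻¹
  222 K^-1·J:  J·K⁻¹ = N·m·K⁻¹ = kg·m²·s⁻²·K⁻¹
  (137 J/(K·mol)) × (48.639 mol):  [kg·m²·s⁻²·K⁻¹·mol⁻¹] · [mol] = kg·m²·s⁻²·K⁻¹
  (377 kg m^2 s^-2) / (153 K):  [kg·m²·s⁻²] / [K] = kg·m²·s⁻²·K⁻¹
The terms do not share a single dimension (kg·m²·s⁻²·K⁻¹ vs m²·s⁻²·K⁻¹).

No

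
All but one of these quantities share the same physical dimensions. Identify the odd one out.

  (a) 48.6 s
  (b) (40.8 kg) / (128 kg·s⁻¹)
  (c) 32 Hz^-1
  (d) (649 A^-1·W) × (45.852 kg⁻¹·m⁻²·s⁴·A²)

(d)

Reduce each to base SI dimensions:
  (a) s
  (b) [kg] / [kg·s⁻¹] = s
  (c) Hz⁻¹ = (s⁻¹)⁻¹ = s
  (d) [kg·m²·s⁻³·A⁻¹] · [kg⁻¹·m⁻²·s⁴·A²] = s·A
All reduce to s except (d), which is s·A.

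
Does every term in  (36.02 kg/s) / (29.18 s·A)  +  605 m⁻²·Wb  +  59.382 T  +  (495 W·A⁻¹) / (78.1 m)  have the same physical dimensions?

Work out the base dimensions of each:
  (36.02 kg/s) / (29.18 s·A):  [kg·s⁻¹] / [s·A] = kg·s⁻²·A⁻¹
  605 m⁻²·Wb:  Wb·m⁻² = V·s·m⁻² = kg·s⁻²·A⁻¹
  59.382 T:  T = Wb·m⁻² = kg·s⁻²·A⁻¹
  (495 W·A⁻¹) / (78.1 m):  [kg·m²·s⁻³·A⁻¹] / [m] = kg·m·s⁻³·A⁻¹
The terms do not share a single dimension (kg·m·s⁻³·A⁻¹ vs kg·s⁻²·A⁻¹).

No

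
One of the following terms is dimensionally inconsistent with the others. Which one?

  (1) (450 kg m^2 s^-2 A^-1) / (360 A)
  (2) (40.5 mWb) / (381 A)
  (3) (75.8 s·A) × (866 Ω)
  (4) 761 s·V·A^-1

(3)

Expand each in SI base units:
  (1) [kg·m²·s⁻²·A⁻¹] / [A] = kg·m²·s⁻²·A⁻²
  (2) [kg·m²·s⁻²·A⁻¹] / [A] = kg·m²·s⁻²·A⁻²
  (3) [s·A] · [kg·m²·s⁻³·A⁻²] = kg·m²·s⁻²·A⁻¹
  (4) V·s·A⁻¹ = J·C⁻¹·s·A⁻¹ = kg·m²·s⁻²·A⁻²
All reduce to kg·m²·s⁻²·A⁻² except (3), which is kg·m²·s⁻²·A⁻¹.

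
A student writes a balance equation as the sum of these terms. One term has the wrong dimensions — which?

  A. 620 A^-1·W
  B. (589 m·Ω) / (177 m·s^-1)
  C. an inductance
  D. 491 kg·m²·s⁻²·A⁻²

Work out the base dimensions of each:
  A. W·A⁻¹ = J·s⁻¹·A⁻¹ = kg·m²·s⁻³·A⁻¹
  B. [kg·m³·s⁻³·A⁻²] / [m·s⁻¹] = kg·m²·s⁻²·A⁻²
  C. [inductance] = kg·m²·s⁻²·A⁻²
  D. kg·m²·s⁻²·A⁻²
All reduce to kg·m²·s⁻²·A⁻² except A., which is kg·m²·s⁻³·A⁻¹.

A.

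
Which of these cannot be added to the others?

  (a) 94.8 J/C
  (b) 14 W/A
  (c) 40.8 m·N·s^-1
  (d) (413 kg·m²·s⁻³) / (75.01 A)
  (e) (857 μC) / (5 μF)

(c)

In SI base units:
  (a) J·C⁻¹ = N·m·(s·A)⁻¹ = kg·m²·s⁻³·A⁻¹
  (b) W·A⁻¹ = J·s⁻¹·A⁻¹ = kg·m²·s⁻³·A⁻¹
  (c) N·m·s⁻¹ = kg·m·s⁻²·m·s⁻¹ = kg·m²·s⁻³
  (d) [kg·m²·s⁻³] / [A] = kg·m²·s⁻³·A⁻¹
  (e) [s·A] / [kg⁻¹·m⁻²·s⁴·A²] = kg·m²·s⁻³·A⁻¹
All reduce to kg·m²·s⁻³·A⁻¹ except (c), which is kg·m²·s⁻³.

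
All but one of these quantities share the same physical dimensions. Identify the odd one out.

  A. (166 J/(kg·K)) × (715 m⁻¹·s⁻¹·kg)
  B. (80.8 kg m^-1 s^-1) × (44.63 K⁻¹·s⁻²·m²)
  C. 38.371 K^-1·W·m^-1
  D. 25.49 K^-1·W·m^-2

D.

Dimensions:
  A. [m²·s⁻²·K⁻¹] · [kg·m⁻¹·s⁻¹] = kg·m·s⁻³·K⁻¹
  B. [kg·m⁻¹·s⁻¹] · [m²·s⁻²·K⁻¹] = kg·m·s⁻³·K⁻¹
  C. W·m⁻¹·K⁻¹ = J·s⁻¹·m⁻¹·K⁻¹ = kg·m·s⁻³·K⁻¹
  D. W·m⁻²·K⁻¹ = J·s⁻¹·m⁻²·K⁻¹ = kg·s⁻³·K⁻¹
All reduce to kg·m·s⁻³·K⁻¹ except D., which is kg·s⁻³·K⁻¹.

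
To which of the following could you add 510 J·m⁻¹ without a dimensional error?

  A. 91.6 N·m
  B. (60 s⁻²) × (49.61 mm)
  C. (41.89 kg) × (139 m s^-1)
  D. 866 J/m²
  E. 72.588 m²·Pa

Reference: J·m⁻¹ = N·m·m⁻¹ = kg·m·s⁻².
Each option:
  A. N·m = kg·m·s⁻²·m = kg·m²·s⁻²
  B. [s⁻²] · [m] = m·s⁻²
  C. [kg] · [m·s⁻¹] = kg·m·s⁻¹
  D. J·m⁻² = N·m·m⁻² = kg·s⁻²
  E. Pa·m² = N·m⁻²·m² = kg·m·s⁻²  ← same
Only E. matches kg·m·s⁻².

E.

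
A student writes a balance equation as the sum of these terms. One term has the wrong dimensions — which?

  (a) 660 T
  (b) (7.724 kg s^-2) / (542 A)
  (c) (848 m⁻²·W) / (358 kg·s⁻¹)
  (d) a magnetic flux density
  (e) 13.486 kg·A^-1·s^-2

Work out the base dimensions of each:
  (a) T = Wb·m⁻² = kg·s⁻²·A⁻¹
  (b) [kg·s⁻²] / [A] = kg·s⁻²·A⁻¹
  (c) [kg·s⁻³] / [kg·s⁻¹] = s⁻²
  (d) [magnetic flux density] = kg·s⁻²·A⁻¹
  (e) kg·s⁻²·A⁻¹
All reduce to kg·s⁻²·A⁻¹ except (c), which is s⁻².

(c)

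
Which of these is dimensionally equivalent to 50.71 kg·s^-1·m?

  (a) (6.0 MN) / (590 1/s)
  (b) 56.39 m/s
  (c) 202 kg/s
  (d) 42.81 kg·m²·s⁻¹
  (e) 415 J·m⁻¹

(a)

Reference: kg·m·s⁻¹.
Each option:
  (a) [kg·m·s⁻²] / [s⁻¹] = kg·m·s⁻¹  ← same
  (b) m·s⁻¹
  (c) kg·s⁻¹
  (d) kg·m²·s⁻¹
  (e) J·m⁻¹ = N·m·m⁻¹ = kg·m·s⁻²
Only (a) matches kg·m·s⁻¹.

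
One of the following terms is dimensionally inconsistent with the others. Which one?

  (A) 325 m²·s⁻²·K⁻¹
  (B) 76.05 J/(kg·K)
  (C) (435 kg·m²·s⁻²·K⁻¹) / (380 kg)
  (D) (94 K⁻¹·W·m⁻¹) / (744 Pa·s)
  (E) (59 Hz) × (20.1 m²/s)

(E)

In SI base units:
  (A) m²·s⁻²·K⁻¹
  (B) J·kg⁻¹·K⁻¹ = N·m·kg⁻¹·K⁻¹ = m²·s⁻²·K⁻¹
  (C) [kg·m²·s⁻²·K⁻¹] / [kg] = m²·s⁻²·K⁻¹
  (D) [kg·m·s⁻³·K⁻¹] / [kg·m⁻¹·s⁻¹] = m²·s⁻²·K⁻¹
  (E) [s⁻¹] · [m²·s⁻¹] = m²·s⁻²
All reduce to m²·s⁻²·K⁻¹ except (E), which is m²·s⁻².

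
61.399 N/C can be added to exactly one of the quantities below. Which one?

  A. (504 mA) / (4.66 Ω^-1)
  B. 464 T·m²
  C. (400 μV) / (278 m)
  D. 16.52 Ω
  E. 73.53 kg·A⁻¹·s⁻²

C.

Reference: N·C⁻¹ = kg·m·s⁻²·(s·A)⁻¹ = kg·m·s⁻³·A⁻¹.
Each option:
  A. [A] / [kg⁻¹·m⁻²·s³·A²] = kg·m²·s⁻³·A⁻¹
  B. T·m² = Wb·m⁻²·m² = kg·m²·s⁻²·A⁻¹
  C. [kg·m²·s⁻³·A⁻¹] / [m] = kg·m·s⁻³·A⁻¹  ← same
  D. Ω = V·A⁻¹ = kg·m²·s⁻³·A⁻²
  E. kg·s⁻²·A⁻¹
Only C. matches kg·m·s⁻³·A⁻¹.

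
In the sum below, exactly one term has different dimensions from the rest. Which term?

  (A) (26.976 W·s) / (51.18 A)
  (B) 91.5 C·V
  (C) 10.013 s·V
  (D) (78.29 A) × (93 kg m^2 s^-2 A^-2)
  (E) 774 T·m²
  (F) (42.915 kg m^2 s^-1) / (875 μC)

(B)

Dimensions:
  (A) [kg·m²·s⁻²] / [A] = kg·m²·s⁻²·A⁻¹
  (B) C·V = s·A·J·C⁻¹ = kg·m²·s⁻²
  (C) V·s = J·C⁻¹·s = kg·m²·s⁻²·A⁻¹
  (D) [A] · [kg·m²·s⁻²·A⁻²] = kg·m²·s⁻²·A⁻¹
  (E) T·m² = Wb·m⁻²·m² = kg·m²·s⁻²·A⁻¹
  (F) [kg·m²·s⁻¹] / [s·A] = kg·m²·s⁻²·A⁻¹
All reduce to kg·m²·s⁻²·A⁻¹ except (B), which is kg·m²·s⁻².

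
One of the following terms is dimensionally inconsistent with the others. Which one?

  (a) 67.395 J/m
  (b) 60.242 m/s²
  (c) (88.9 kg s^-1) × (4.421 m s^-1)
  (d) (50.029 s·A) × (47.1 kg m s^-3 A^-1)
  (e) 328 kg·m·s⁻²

(b)

Expand each in SI base units:
  (a) J·m⁻¹ = N·m·m⁻¹ = kg·m·s⁻²
  (b) m·s⁻²
  (c) [kg·s⁻¹] · [m·s⁻¹] = kg·m·s⁻²
  (d) [s·A] · [kg·m·s⁻³·A⁻¹] = kg·m·s⁻²
  (e) kg·m·s⁻²
All reduce to kg·m·s⁻² except (b), which is m·s⁻².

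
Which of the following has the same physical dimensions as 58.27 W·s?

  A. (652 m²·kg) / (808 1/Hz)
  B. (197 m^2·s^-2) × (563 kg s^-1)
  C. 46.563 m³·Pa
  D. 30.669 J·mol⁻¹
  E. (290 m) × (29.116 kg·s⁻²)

C.

Reference: W·s = J·s⁻¹·s = kg·m²·s⁻².
Each option:
  A. [kg·m²] / [s] = kg·m²·s⁻¹
  B. [m²·s⁻²] · [kg·s⁻¹] = kg·m²·s⁻³
  C. Pa·m³ = N·m⁻²·m³ = kg·m²·s⁻²  ← same
  D. J·mol⁻¹ = N·m·mol⁻¹ = kg·m²·s⁻²·mol⁻¹
  E. [m] · [kg·s⁻²] = kg·m·s⁻²
Only C. matches kg·m²·s⁻².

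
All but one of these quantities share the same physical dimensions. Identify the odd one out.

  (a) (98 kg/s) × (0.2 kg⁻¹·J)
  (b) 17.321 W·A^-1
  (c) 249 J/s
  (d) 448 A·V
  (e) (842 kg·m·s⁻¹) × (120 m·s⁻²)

Work out the base dimensions of each:
  (a) [kg·s⁻¹] · [m²·s⁻²] = kg·m²·s⁻³
  (b) W·A⁻¹ = J·s⁻¹·A⁻¹ = kg·m²·s⁻³·A⁻¹
  (c) J·s⁻¹ = N·m·s⁻¹ = kg·m²·s⁻³
  (d) V·A = J·C⁻¹·A = kg·m²·s⁻³
  (e) [kg·m·s⁻¹] · [m·s⁻²] = kg·m²·s⁻³
All reduce to kg·m²·s⁻³ except (b), which is kg·m²·s⁻³·A⁻¹.

(b)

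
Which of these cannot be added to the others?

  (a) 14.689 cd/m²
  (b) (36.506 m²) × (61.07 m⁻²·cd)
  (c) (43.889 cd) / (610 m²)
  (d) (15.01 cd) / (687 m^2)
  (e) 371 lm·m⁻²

(b)

Dimensions:
  (a) cd·m⁻² = m⁻²·cd
  (b) [m²] · [m⁻²·cd] = cd
  (c) [cd] / [m²] = m⁻²·cd
  (d) [cd] / [m²] = m⁻²·cd
  (e) lm·m⁻² = cd·m⁻² = m⁻²·cd
All reduce to m⁻²·cd except (b), which is cd.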